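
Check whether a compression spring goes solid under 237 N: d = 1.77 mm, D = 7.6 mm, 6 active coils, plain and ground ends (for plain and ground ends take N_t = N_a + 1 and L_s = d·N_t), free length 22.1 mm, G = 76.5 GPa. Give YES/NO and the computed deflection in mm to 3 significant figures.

NO, δ = 6.65 mm

k = Gd⁴/(8D³N_a) = (76.5×10³)(1.77⁴)/(8·7.6³·6) = 35.635 N/mm
N_t = 7; L_s = 1.77·7 = 12.39 mm; δ_solid = L₀ − L_s = 22.1 − 12.39 = 9.71 mm
δ = F/k = 237/35.635 = 6.6508 mm
δ < δ_solid → spring does not go solid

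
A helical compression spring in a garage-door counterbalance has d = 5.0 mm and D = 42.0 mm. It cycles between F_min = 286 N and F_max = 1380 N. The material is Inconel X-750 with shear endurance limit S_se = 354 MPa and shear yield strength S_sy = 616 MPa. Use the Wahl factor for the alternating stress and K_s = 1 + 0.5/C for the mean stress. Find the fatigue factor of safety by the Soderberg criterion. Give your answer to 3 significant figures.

0.360

C = D/d = 42.0/5.0 = 8.4000; K_W = (4C−1)/(4C−4)+0.615/C = 1.1746; K_s = 1+0.5/C = 1.0595
F_a = (F_max−F_min)/2 = 547 N; F_m = (F_max+F_min)/2 = 833 N
τ_a = K_W·8F_aD/(πd³) = 1.1746 × 468.02 = 549.72 MPa
τ_m = K_s·8F_mD/(πd³) = 1.0595 × 712.73 = 755.15 MPa
Soderberg: 1/n_f = τ_a/S_se + τ_m/S_sy = 549.72/354 + 755.15/616 = 1.55289 + 1.22590 = 2.7788
n_f = 1/2.7788 = 0.3599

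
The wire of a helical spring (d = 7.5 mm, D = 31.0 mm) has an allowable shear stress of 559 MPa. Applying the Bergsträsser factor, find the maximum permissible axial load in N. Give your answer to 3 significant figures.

C = D/d = 31.0/7.5 = 4.1333
K_B = (4C+2)/(4C−3) = 18.533/13.533 = 1.3695
τ_max = K·8FD/(πd³) → F_max = τ_allow·πd³/(8DK)
F_max = 559·π·7.5³/(8·31.0·1.3695) = 7.4088e+05/339.63 = 2181.4 N

2180 N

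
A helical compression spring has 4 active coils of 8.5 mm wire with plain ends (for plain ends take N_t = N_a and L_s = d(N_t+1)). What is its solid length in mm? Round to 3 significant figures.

42.5 mm

plain ends: N_t = N_a = 4
L_s = d·(N_t+1) = 8.5 × 5 = 42.5 mm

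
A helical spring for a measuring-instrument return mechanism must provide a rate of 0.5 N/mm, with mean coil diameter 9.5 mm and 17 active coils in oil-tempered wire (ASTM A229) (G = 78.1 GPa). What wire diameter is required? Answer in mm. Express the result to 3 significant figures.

0.930 mm

d = (8D³N_a·k / G)^(1/4) = (8·9.5³·17·0.5 / (78.1×10³))^0.25
  = (0.7465)^0.25 = 0.9295 mm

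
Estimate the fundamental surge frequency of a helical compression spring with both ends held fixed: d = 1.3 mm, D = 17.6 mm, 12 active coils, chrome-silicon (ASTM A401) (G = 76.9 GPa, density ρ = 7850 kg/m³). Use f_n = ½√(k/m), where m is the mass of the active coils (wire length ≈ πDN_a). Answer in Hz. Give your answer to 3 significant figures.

123 Hz

k = Gd⁴/(8D³N_a) = (76.9×10³)(1.3⁴)/(8·17.6³·12) = 0.41965 N/mm = 419.65 N/m
Wire length L = πDN_a = π·17.6·12 = 663.5 mm
m = ρ·(πd²/4)·L = 7850 × 1.3273×10⁻⁶ m² × 0.6635 m = 0.0069134 kg
f_n = ½√(k/m) = 0.5·√(419.65/0.0069134) = 0.5·√(60702) = 123.19 Hz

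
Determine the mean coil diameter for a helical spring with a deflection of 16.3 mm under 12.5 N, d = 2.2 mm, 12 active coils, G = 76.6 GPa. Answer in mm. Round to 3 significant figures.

29.0 mm

Required rate k = F/δ = 12.5/16.3 = 0.76687 N/mm
D = (Gd⁴/(8N_a·k))^(1/3) = (76.6×10³·2.2⁴/(8·12·0.76687))^(1/3)
  = (24373.9)^(1/3) = 28.9940 mm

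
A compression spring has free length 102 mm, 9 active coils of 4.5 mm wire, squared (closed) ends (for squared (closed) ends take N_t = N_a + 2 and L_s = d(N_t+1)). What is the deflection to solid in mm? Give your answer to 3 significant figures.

48.0 mm

N_t = 11; L_s = 4.5·12 = 54 mm
δ_solid = L₀ − L_s = 102 − 54 = 48 mm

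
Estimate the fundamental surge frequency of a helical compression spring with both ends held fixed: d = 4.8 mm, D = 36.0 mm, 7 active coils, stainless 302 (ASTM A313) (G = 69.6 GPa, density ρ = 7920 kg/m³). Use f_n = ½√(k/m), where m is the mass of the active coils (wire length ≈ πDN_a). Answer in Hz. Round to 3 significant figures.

k = Gd⁴/(8D³N_a) = (69.6×10³)(4.8⁴)/(8·36.0³·7) = 14.141 N/mm = 14141 N/m
Wire length L = πDN_a = π·36.0·7 = 791.68 mm
m = ρ·(πd²/4)·L = 7920 × 18.096×10⁻⁶ m² × 0.79168 m = 0.11346 kg
f_n = ½√(k/m) = 0.5·√(14141/0.11346) = 0.5·√(1.2463e+05) = 176.52 Hz

177 Hz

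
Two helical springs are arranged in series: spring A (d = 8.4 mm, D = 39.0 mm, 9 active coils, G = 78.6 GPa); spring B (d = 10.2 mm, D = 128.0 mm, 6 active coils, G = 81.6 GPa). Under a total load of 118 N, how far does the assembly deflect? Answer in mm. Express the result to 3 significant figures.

14.7 mm

k_A = Gd⁴/(8D³N_a) = (78.6×10³)(8.4⁴)/(8·39.0³·9) = 91.625 N/mm
k_B = Gd⁴/(8D³N_a) = (81.6×10³)(10.2⁴)/(8·128.0³·6) = 8.7744 N/mm
Series: 1/k_eq = 1/91.625 + 1/8.7744 = 0.12488; k_eq = 8.0076 N/mm
δ = F/k_eq = 118/8.0076 = 14.736 mm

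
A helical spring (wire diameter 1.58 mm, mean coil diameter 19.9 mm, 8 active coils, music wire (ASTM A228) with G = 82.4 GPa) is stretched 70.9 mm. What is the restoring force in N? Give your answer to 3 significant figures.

k = Gd⁴/(8D³N_a) = (82.4×10³)(1.58⁴)/(8·19.9³·8) = 1.0182 N/mm
F = k·δ = 1.0182 × 70.9 = 72.188 N

72.2 N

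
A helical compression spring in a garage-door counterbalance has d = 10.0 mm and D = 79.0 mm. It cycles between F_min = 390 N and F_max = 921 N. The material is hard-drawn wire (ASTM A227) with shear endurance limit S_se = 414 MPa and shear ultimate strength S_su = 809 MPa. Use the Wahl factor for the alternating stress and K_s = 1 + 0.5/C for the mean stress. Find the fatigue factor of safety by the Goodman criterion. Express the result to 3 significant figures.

C = D/d = 79.0/10.0 = 7.9000; K_W = (4C−1)/(4C−4)+0.615/C = 1.1865; K_s = 1+0.5/C = 1.0633
F_a = (F_max−F_min)/2 = 265.5 N; F_m = (F_max+F_min)/2 = 655.5 N
τ_a = K_W·8F_aD/(πd³) = 1.1865 × 53.411 = 63.375 MPa
τ_m = K_s·8F_mD/(πd³) = 1.0633 × 131.87 = 140.21 MPa
Goodman: 1/n_f = τ_a/S_se + τ_m/S_su = 63.375/414 + 140.21/809 = 0.15308 + 0.17332 = 0.3264
n_f = 1/0.3264 = 3.064

3.06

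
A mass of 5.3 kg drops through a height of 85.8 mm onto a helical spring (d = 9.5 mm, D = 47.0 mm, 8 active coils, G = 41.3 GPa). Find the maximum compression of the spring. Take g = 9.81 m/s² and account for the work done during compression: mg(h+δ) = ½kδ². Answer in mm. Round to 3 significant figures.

k = Gd⁴/(8D³N_a) = (41.3×10³)(9.5⁴)/(8·47.0³·8) = 50.626 N/mm
W = mg = 5.3 × 9.81 = 51.993 N
½kδ² − Wδ − Wh = 0 → δ = (W + √(W² + 2kWh))/k
δ = (51.993 + √(2703.3 + 451682))/50.626 = (51.993 + 674.08)/50.626 = 14.342 mm

14.3 mm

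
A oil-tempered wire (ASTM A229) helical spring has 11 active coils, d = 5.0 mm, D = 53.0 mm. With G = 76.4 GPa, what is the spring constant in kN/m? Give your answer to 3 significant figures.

3.64 kN/m

k = Gd⁴/(8D³N_a) = (76.4×10³ × 5.0⁴) / (8 × 53.0³ × 11)
  = 4.775e+07 / 1.31012e+07 = 3.6447 N/mm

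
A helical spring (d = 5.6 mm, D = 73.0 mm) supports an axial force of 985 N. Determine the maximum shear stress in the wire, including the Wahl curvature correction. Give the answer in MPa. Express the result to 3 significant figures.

1160 MPa

Spring index C = D/d = 73.0/5.6 = 13.0357
K_W = (4C−1)/(4C−4) + 0.615/C = 51.143/48.143 + 0.0472 = 1.1095
τ₀ = 8FD/(πd³) = 8·985·73.0/(π·5.6³) = 575240/551.71 = 1042.6 MPa
τ_max = K·τ₀ = 1.1095 × 1042.6 = 1156.8 MPa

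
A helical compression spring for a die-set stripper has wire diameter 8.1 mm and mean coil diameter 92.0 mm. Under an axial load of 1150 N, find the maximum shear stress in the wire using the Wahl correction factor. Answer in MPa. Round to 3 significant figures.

Spring index C = D/d = 92.0/8.1 = 11.3580
K_W = (4C−1)/(4C−4) + 0.615/C = 44.432/41.432 + 0.0541 = 1.1266
τ₀ = 8FD/(πd³) = 8·1150·92.0/(π·8.1³) = 846400/1669.6 = 506.96 MPa
τ_max = K·τ₀ = 1.1266 × 506.96 = 571.11 MPa

571 MPa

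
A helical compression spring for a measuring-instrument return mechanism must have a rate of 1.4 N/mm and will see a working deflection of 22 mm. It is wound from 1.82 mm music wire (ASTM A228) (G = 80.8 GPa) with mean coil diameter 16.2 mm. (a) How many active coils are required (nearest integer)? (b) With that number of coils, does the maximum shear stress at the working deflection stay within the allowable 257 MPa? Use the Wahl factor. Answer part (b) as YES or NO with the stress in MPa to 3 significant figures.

(a) 19 coils; (b) YES, τ_max = 240 MPa

N_a = Gd⁴/(8D³k) = (80.8×10³)(1.82⁴)/(8·16.2³·1.4) = 18.62 → N_a = 19
Actual rate k = Gd⁴/(8D³·19) = 1.3719 N/mm
Working load F = kδ = 1.3719·22 = 30.181 N
C = 16.2/1.82 = 8.9011; K_W = (4C−1)/(4C−4)+0.615/C = 1.1640
τ_max = K_W·8FD/(πd³) = 1.1640·206.52 = 240.4 MPa
τ_max ≤ 257 MPa → acceptable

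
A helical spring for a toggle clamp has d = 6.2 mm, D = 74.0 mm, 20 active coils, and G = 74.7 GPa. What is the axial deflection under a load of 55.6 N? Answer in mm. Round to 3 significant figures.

32.7 mm

k = Gd⁴/(8D³N_a) = (74.7×10³)(6.2⁴)/(8·74.0³·20) = 1.7024 N/mm
δ = F/k = 55.6 / 1.7024 = 32.659 mm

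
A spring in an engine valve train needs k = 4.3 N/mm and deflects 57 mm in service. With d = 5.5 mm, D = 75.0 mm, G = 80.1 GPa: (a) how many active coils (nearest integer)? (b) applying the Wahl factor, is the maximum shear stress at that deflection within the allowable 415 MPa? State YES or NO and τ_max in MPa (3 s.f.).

(a) 5 coils; (b) YES, τ_max = 314 MPa

N_a = Gd⁴/(8D³k) = (80.1×10³)(5.5⁴)/(8·75.0³·4.3) = 5.051 → N_a = 5
Actual rate k = Gd⁴/(8D³·5) = 4.3435 N/mm
Working load F = kδ = 4.3435·57 = 247.58 N
C = 75.0/5.5 = 13.6364; K_W = (4C−1)/(4C−4)+0.615/C = 1.1045
τ_max = K_W·8FD/(πd³) = 1.1045·284.2 = 313.89 MPa
τ_max ≤ 415 MPa → acceptable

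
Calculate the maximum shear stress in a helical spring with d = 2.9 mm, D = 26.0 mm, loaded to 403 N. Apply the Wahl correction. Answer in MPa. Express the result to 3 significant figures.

1270 MPa

Spring index C = D/d = 26.0/2.9 = 8.9655
K_W = (4C−1)/(4C−4) + 0.615/C = 34.862/31.862 + 0.0686 = 1.1628
τ₀ = 8FD/(πd³) = 8·403·26.0/(π·2.9³) = 83824/76.62 = 1094 MPa
τ_max = K·τ₀ = 1.1628 × 1094 = 1272.1 MPa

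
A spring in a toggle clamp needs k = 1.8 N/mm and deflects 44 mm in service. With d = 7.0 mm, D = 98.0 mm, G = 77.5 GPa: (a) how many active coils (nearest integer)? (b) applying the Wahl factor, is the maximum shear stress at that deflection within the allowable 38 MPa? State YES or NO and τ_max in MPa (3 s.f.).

N_a = Gd⁴/(8D³k) = (77.5×10³)(7.0⁴)/(8·98.0³·1.8) = 13.73 → N_a = 14
Actual rate k = Gd⁴/(8D³·14) = 1.7652 N/mm
Working load F = kδ = 1.7652·44 = 77.669 N
C = 98.0/7.0 = 14.0000; K_W = (4C−1)/(4C−4)+0.615/C = 1.1016
τ_max = K_W·8FD/(πd³) = 1.1016·56.51 = 62.252 MPa
τ_max > 38 MPa → exceeds allowable

(a) 14 coils; (b) NO, τ_max = 62.3 MPa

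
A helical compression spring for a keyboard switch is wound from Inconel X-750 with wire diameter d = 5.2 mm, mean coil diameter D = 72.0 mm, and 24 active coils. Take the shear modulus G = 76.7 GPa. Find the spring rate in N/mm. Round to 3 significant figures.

k = Gd⁴/(8D³N_a) = (76.7×10³ × 5.2⁴) / (8 × 72.0³ × 24)
  = 5.60801e+07 / 7.16636e+07 = 0.78255 N/mm

0.783 N/mm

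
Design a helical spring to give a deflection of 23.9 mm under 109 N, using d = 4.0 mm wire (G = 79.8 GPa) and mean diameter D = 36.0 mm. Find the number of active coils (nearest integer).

Required rate k = F/δ = 109/23.9 = 4.5607 N/mm
N_a = Gd⁴/(8D³k) = (79.8×10³ × 4.0⁴)/(8 × 36.0³ × 4.5607)
    = 2.04288e+07 / 1.70226e+06 = 12 → 12 coils

12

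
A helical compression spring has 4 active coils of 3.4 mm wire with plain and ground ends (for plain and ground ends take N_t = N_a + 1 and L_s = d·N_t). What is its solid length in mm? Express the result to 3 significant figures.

plain and ground ends: N_t = N_a + 1 = 4 + 1 = 5
L_s = d·N_t = 3.4 × 5 = 17 mm

17.0 mm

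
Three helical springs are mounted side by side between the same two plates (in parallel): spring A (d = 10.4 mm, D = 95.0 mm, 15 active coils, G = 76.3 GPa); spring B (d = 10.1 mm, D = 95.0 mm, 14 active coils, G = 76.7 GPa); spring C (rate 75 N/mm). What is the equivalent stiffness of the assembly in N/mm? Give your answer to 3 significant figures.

92.0 N/mm

k_A = Gd⁴/(8D³N_a) = (76.3×10³)(10.4⁴)/(8·95.0³·15) = 8.6757 N/mm
k_B = Gd⁴/(8D³N_a) = (76.7×10³)(10.1⁴)/(8·95.0³·14) = 8.3117 N/mm
Parallel: k_eq = 8.6757 + 8.3117 + 75 = 91.987 N/mm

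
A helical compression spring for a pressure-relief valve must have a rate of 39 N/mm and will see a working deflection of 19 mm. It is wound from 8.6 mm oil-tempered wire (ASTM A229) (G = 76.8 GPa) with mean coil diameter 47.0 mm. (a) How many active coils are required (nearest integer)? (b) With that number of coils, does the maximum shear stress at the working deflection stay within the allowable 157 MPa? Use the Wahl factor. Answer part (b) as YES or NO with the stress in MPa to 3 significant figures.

(a) 13 coils; (b) NO, τ_max = 178 MPa

N_a = Gd⁴/(8D³k) = (76.8×10³)(8.6⁴)/(8·47.0³·39) = 12.97 → N_a = 13
Actual rate k = Gd⁴/(8D³·13) = 38.907 N/mm
Working load F = kδ = 38.907·19 = 739.23 N
C = 47.0/8.6 = 5.4651; K_W = (4C−1)/(4C−4)+0.615/C = 1.2805
τ_max = K_W·8FD/(πd³) = 1.2805·139.1 = 178.12 MPa
τ_max > 157 MPa → exceeds allowable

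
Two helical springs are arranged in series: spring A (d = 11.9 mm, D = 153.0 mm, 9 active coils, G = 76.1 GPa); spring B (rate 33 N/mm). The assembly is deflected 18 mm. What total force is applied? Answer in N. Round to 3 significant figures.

90.3 N

k_A = Gd⁴/(8D³N_a) = (76.1×10³)(11.9⁴)/(8·153.0³·9) = 5.9179 N/mm
Series: 1/k_eq = 1/5.9179 + 1/33 = 0.19928; k_eq = 5.018 N/mm
F = k_eq·δ = 5.018·18 = 90.324 N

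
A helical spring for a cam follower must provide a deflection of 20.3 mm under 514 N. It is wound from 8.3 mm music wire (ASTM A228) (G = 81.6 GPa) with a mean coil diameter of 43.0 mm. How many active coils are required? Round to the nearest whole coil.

24

Required rate k = F/δ = 514/20.3 = 25.32 N/mm
N_a = Gd⁴/(8D³k) = (81.6×10³ × 8.3⁴)/(8 × 43.0³ × 25.32)
    = 3.8726e+08 / 1.61051e+07 = 24.05 → 24 coils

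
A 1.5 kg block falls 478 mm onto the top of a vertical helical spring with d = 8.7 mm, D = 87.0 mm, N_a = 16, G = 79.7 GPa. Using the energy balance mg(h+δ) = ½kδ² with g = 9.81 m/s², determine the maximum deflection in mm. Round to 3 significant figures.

53.7 mm

k = Gd⁴/(8D³N_a) = (79.7×10³)(8.7⁴)/(8·87.0³·16) = 5.4171 N/mm
W = mg = 1.5 × 9.81 = 14.715 N
½kδ² − Wδ − Wh = 0 → δ = (W + √(W² + 2kWh))/k
δ = (14.715 + √(216.53 + 76205.4))/5.4171 = (14.715 + 276.45)/5.4171 = 53.748 mm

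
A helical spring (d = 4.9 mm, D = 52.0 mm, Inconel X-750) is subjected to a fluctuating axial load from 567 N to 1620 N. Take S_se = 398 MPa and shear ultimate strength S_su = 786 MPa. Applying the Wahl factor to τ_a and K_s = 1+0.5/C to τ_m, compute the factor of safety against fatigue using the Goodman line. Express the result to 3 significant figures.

0.300

C = D/d = 52.0/4.9 = 10.6122; K_W = (4C−1)/(4C−4)+0.615/C = 1.1360; K_s = 1+0.5/C = 1.0471
F_a = (F_max−F_min)/2 = 526.5 N; F_m = (F_max+F_min)/2 = 1093.5 N
τ_a = K_W·8F_aD/(πd³) = 1.1360 × 592.59 = 673.17 MPa
τ_m = K_s·8F_mD/(πd³) = 1.0471 × 1230.8 = 1288.7 MPa
Goodman: 1/n_f = τ_a/S_se + τ_m/S_su = 673.17/398 + 1288.7/786 = 1.69138 + 1.63963 = 3.331
n_f = 1/3.331 = 0.3002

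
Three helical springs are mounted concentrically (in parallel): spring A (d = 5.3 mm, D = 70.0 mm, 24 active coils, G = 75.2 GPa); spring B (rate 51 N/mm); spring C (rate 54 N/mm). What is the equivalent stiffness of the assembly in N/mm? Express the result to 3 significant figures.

106 N/mm

k_A = Gd⁴/(8D³N_a) = (75.2×10³)(5.3⁴)/(8·70.0³·24) = 0.901 N/mm
Parallel: k_eq = 0.901 + 51 + 54 = 105.9 N/mm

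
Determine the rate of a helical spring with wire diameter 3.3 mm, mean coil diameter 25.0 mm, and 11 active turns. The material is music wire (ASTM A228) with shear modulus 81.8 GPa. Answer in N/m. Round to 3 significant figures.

7060 N/m

k = Gd⁴/(8D³N_a) = (81.8×10³ × 3.3⁴) / (8 × 25.0³ × 11)
  = 9.70083e+06 / 1.375e+06 = 7.0552 N/mm = 7055.2 N/m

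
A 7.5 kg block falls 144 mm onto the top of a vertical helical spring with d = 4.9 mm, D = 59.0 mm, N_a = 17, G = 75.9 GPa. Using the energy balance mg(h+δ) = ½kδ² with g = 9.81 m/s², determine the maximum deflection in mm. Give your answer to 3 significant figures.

172 mm

k = Gd⁴/(8D³N_a) = (75.9×10³)(4.9⁴)/(8·59.0³·17) = 1.5665 N/mm
W = mg = 7.5 × 9.81 = 73.575 N
½kδ² − Wδ − Wh = 0 → δ = (W + √(W² + 2kWh))/k
δ = (73.575 + √(5413.3 + 33193.6))/1.5665 = (73.575 + 196.49)/1.5665 = 172.4 mm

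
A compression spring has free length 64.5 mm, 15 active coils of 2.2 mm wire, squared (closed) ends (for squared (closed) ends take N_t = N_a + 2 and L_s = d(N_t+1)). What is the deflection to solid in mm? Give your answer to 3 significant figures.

N_t = 17; L_s = 2.2·18 = 39.6 mm
δ_solid = L₀ − L_s = 64.5 − 39.6 = 24.9 mm

24.9 mm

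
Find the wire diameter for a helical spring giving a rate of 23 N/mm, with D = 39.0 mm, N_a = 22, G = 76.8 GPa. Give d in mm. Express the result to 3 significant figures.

7.48 mm

d = (8D³N_a·k / G)^(1/4) = (8·39.0³·22·23 / (76.8×10³))^0.25
  = (3126.6)^0.25 = 7.4777 mm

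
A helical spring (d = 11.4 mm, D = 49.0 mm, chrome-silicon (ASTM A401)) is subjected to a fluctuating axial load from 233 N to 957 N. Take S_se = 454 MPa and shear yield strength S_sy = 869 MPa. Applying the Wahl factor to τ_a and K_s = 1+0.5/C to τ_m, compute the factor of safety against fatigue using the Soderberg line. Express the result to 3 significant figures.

6.39

C = D/d = 49.0/11.4 = 4.2982; K_W = (4C−1)/(4C−4)+0.615/C = 1.3705; K_s = 1+0.5/C = 1.1163
F_a = (F_max−F_min)/2 = 362 N; F_m = (F_max+F_min)/2 = 595 N
τ_a = K_W·8F_aD/(πd³) = 1.3705 × 30.488 = 41.783 MPa
τ_m = K_s·8F_mD/(πd³) = 1.1163 × 50.112 = 55.941 MPa
Soderberg: 1/n_f = τ_a/S_se + τ_m/S_sy = 41.783/454 + 55.941/869 = 0.09203 + 0.06437 = 0.15641
n_f = 1/0.15641 = 6.394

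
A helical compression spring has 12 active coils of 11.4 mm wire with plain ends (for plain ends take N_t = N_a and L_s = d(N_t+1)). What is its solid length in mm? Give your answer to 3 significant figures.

148 mm

plain ends: N_t = N_a = 12
L_s = d·(N_t+1) = 11.4 × 13 = 148.2 mm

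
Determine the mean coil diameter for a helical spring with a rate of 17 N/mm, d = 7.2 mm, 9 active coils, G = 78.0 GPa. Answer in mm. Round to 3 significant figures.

55.5 mm

D = (Gd⁴/(8N_a·k))^(1/3) = (78.0×10³·7.2⁴/(8·9·17))^(1/3)
  = (171255)^(1/3) = 55.5326 mm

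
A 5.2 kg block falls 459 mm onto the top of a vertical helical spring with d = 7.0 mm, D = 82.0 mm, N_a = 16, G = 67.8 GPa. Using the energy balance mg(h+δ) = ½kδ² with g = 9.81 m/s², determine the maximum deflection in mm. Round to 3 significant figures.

166 mm

k = Gd⁴/(8D³N_a) = (67.8×10³)(7.0⁴)/(8·82.0³·16) = 2.3066 N/mm
W = mg = 5.2 × 9.81 = 51.012 N
½kδ² − Wδ − Wh = 0 → δ = (W + √(W² + 2kWh))/k
δ = (51.012 + √(2602.2 + 108015))/2.3066 = (51.012 + 332.59)/2.3066 = 166.31 mm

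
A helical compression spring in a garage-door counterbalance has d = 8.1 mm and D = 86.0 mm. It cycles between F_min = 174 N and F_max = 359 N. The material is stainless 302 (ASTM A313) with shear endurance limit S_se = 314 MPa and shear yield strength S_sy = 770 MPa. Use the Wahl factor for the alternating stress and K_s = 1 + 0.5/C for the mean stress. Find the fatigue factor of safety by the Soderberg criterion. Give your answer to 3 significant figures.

C = D/d = 86.0/8.1 = 10.6173; K_W = (4C−1)/(4C−4)+0.615/C = 1.1359; K_s = 1+0.5/C = 1.0471
F_a = (F_max−F_min)/2 = 92.5 N; F_m = (F_max+F_min)/2 = 266.5 N
τ_a = K_W·8F_aD/(πd³) = 1.1359 × 38.118 = 43.298 MPa
τ_m = K_s·8F_mD/(πd³) = 1.0471 × 109.82 = 114.99 MPa
Soderberg: 1/n_f = τ_a/S_se + τ_m/S_sy = 43.298/314 + 114.99/770 = 0.13789 + 0.14934 = 0.28723
n_f = 1/0.28723 = 3.482

3.48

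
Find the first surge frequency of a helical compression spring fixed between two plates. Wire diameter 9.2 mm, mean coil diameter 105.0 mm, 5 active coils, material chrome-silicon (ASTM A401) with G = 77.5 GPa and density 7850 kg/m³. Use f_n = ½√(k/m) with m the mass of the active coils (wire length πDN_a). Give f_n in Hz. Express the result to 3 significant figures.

59.0 Hz

k = Gd⁴/(8D³N_a) = (77.5×10³)(9.2⁴)/(8·105.0³·5) = 11.99 N/mm = 11990 N/m
Wire length L = πDN_a = π·105.0·5 = 1649.3 mm
m = ρ·(πd²/4)·L = 7850 × 66.476×10⁻⁶ m² × 1.6493 m = 0.86069 kg
f_n = ½√(k/m) = 0.5·√(11990/0.86069) = 0.5·√(13931) = 59.015 Hz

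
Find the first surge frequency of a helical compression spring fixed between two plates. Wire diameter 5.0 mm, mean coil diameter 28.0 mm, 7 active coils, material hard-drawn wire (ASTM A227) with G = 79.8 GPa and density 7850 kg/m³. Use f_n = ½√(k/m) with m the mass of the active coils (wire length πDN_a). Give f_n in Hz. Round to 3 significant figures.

k = Gd⁴/(8D³N_a) = (79.8×10³)(5.0⁴)/(8·28.0³·7) = 40.571 N/mm = 40571 N/m
Wire length L = πDN_a = π·28.0·7 = 615.75 mm
m = ρ·(πd²/4)·L = 7850 × 19.635×10⁻⁶ m² × 0.61575 m = 0.094909 kg
f_n = ½√(k/m) = 0.5·√(40571/0.094909) = 0.5·√(4.2748e+05) = 326.91 Hz

327 Hz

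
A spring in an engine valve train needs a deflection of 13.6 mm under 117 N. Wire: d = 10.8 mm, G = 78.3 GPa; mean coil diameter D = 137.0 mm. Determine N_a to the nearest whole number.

Required rate k = F/δ = 117/13.6 = 8.6029 N/mm
N_a = Gd⁴/(8D³k) = (78.3×10³ × 10.8⁴)/(8 × 137.0³ × 8.6029)
    = 1.06526e+09 / 1.7697e+08 = 6.019 → 6 coils

6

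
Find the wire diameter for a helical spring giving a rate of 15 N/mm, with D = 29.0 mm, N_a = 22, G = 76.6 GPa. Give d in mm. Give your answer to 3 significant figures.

5.38 mm

d = (8D³N_a·k / G)^(1/4) = (8·29.0³·22·15 / (76.6×10³))^0.25
  = (840.56)^0.25 = 5.3845 mm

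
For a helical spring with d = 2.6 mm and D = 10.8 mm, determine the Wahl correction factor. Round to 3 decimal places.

1.386

C = D/d = 10.8/2.6 = 4.1538
K_W = (4C−1)/(4C−4) + 0.615/C = 15.615/12.615 + 0.1481 = 1.3859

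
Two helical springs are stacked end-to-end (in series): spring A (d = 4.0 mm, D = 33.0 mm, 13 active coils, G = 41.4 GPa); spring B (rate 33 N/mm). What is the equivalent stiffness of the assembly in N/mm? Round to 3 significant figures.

2.61 N/mm

k_A = Gd⁴/(8D³N_a) = (41.4×10³)(4.0⁴)/(8·33.0³·13) = 2.8357 N/mm
Series: 1/k_eq = 1/2.8357 + 1/33 = 0.38295; k_eq = 2.6113 N/mm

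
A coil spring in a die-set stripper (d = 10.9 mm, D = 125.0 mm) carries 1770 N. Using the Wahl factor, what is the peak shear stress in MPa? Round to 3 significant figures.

490 MPa

Spring index C = D/d = 125.0/10.9 = 11.4679
K_W = (4C−1)/(4C−4) + 0.615/C = 44.872/41.872 + 0.0536 = 1.1253
τ₀ = 8FD/(πd³) = 8·1770·125.0/(π·10.9³) = 1.77e+06/4068.5 = 435.05 MPa
τ_max = K·τ₀ = 1.1253 × 435.05 = 489.56 MPa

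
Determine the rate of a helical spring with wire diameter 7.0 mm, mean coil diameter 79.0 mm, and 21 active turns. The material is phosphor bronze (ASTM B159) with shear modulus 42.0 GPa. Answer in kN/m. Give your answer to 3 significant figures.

1.22 kN/m

k = Gd⁴/(8D³N_a) = (42.0×10³ × 7.0⁴) / (8 × 79.0³ × 21)
  = 1.00842e+08 / 8.28306e+07 = 1.2174 N/mm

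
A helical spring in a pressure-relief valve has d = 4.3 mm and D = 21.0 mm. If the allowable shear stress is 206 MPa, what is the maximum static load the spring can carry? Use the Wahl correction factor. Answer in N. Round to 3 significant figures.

232 N

C = D/d = 21.0/4.3 = 4.8837
K_W = (4C−1)/(4C−4) + 0.615/C = 18.535/15.535 + 0.1259 = 1.3190
τ_max = K·8FD/(πd³) → F_max = τ_allow·πd³/(8DK)
F_max = 206·π·4.3³/(8·21.0·1.3190) = 51454/221.6 = 232.2 N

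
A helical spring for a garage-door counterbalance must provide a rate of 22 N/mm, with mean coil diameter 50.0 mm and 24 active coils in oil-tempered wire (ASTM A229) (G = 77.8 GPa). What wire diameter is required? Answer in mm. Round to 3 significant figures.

d = (8D³N_a·k / G)^(1/4) = (8·50.0³·24·22 / (77.8×10³))^0.25
  = (6786.6)^0.25 = 9.0764 mm

9.08 mm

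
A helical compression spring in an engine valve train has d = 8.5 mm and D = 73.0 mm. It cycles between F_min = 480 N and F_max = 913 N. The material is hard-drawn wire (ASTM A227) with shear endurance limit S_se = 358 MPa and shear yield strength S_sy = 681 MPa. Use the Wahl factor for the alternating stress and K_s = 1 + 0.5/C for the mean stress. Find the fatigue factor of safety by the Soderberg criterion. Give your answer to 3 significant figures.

C = D/d = 73.0/8.5 = 8.5882; K_W = (4C−1)/(4C−4)+0.615/C = 1.1704; K_s = 1+0.5/C = 1.0582
F_a = (F_max−F_min)/2 = 216.5 N; F_m = (F_max+F_min)/2 = 696.5 N
τ_a = K_W·8F_aD/(πd³) = 1.1704 × 65.534 = 76.704 MPa
τ_m = K_s·8F_mD/(πd³) = 1.0582 × 210.83 = 223.1 MPa
Soderberg: 1/n_f = τ_a/S_se + τ_m/S_sy = 76.704/358 + 223.1/681 = 0.21426 + 0.32761 = 0.54186
n_f = 1/0.54186 = 1.845

1.85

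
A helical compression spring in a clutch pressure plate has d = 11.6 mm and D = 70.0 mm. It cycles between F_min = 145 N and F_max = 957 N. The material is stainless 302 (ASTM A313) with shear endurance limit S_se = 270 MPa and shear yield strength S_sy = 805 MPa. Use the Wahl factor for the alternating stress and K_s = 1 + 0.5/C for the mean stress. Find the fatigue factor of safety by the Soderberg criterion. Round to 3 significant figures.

3.34

C = D/d = 70.0/11.6 = 6.0345; K_W = (4C−1)/(4C−4)+0.615/C = 1.2509; K_s = 1+0.5/C = 1.0829
F_a = (F_max−F_min)/2 = 406 N; F_m = (F_max+F_min)/2 = 551 N
τ_a = K_W·8F_aD/(πd³) = 1.2509 × 46.365 = 57.997 MPa
τ_m = K_s·8F_mD/(πd³) = 1.0829 × 62.924 = 68.138 MPa
Soderberg: 1/n_f = τ_a/S_se + τ_m/S_sy = 57.997/270 + 68.138/805 = 0.21481 + 0.08464 = 0.29945
n_f = 1/0.29945 = 3.339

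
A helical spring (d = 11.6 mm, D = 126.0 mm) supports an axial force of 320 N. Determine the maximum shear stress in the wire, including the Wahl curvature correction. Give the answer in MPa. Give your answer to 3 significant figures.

74.5 MPa

Spring index C = D/d = 126.0/11.6 = 10.8621
K_W = (4C−1)/(4C−4) + 0.615/C = 42.448/39.448 + 0.0566 = 1.1327
τ₀ = 8FD/(πd³) = 8·320·126.0/(π·11.6³) = 322560/4903.7 = 65.779 MPa
τ_max = K·τ₀ = 1.1327 × 65.779 = 74.506 MPa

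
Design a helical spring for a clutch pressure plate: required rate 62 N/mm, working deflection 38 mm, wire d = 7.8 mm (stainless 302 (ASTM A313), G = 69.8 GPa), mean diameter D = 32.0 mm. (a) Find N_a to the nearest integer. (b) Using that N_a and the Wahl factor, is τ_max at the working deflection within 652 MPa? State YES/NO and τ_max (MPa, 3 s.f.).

(a) 16 coils; (b) YES, τ_max = 559 MPa

N_a = Gd⁴/(8D³k) = (69.8×10³)(7.8⁴)/(8·32.0³·62) = 15.9 → N_a = 16
Actual rate k = Gd⁴/(8D³·16) = 61.599 N/mm
Working load F = kδ = 61.599·38 = 2340.8 N
C = 32.0/7.8 = 4.1026; K_W = (4C−1)/(4C−4)+0.615/C = 1.3916
τ_max = K_W·8FD/(πd³) = 1.3916·401.94 = 559.36 MPa
τ_max ≤ 652 MPa → acceptable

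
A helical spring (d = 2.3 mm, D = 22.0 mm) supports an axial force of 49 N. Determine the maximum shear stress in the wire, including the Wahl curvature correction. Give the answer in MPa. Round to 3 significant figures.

260 MPa

Spring index C = D/d = 22.0/2.3 = 9.5652
K_W = (4C−1)/(4C−4) + 0.615/C = 37.261/34.261 + 0.0643 = 1.1519
τ₀ = 8FD/(πd³) = 8·49·22.0/(π·2.3³) = 8624/38.224 = 225.62 MPa
τ_max = K·τ₀ = 1.1519 × 225.62 = 259.88 MPa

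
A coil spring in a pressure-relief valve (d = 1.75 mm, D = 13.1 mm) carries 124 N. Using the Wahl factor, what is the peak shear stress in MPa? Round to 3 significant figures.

Spring index C = D/d = 13.1/1.75 = 7.4857
K_W = (4C−1)/(4C−4) + 0.615/C = 28.943/25.943 + 0.0822 = 1.1978
τ₀ = 8FD/(πd³) = 8·124·13.1/(π·1.75³) = 12995.2/16.837 = 771.83 MPa
τ_max = K·τ₀ = 1.1978 × 771.83 = 924.49 MPa

924 MPa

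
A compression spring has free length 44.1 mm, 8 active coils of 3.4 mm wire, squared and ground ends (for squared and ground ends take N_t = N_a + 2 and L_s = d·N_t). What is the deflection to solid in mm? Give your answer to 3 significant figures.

N_t = 10; L_s = 3.4·10 = 34 mm
δ_solid = L₀ − L_s = 44.1 − 34 = 10.1 mm

10.1 mm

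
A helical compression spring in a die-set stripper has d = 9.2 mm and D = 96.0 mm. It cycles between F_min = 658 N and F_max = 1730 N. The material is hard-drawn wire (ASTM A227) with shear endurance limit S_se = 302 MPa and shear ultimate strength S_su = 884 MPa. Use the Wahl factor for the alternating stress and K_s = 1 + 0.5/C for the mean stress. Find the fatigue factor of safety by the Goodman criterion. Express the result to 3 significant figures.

0.927

C = D/d = 96.0/9.2 = 10.4348; K_W = (4C−1)/(4C−4)+0.615/C = 1.1384; K_s = 1+0.5/C = 1.0479
F_a = (F_max−F_min)/2 = 536 N; F_m = (F_max+F_min)/2 = 1194 N
τ_a = K_W·8F_aD/(πd³) = 1.1384 × 168.27 = 191.57 MPa
τ_m = K_s·8F_mD/(πd³) = 1.0479 × 374.85 = 392.81 MPa
Goodman: 1/n_f = τ_a/S_se + τ_m/S_su = 191.57/302 + 392.81/884 = 0.63433 + 0.44435 = 1.0787
n_f = 1/1.0787 = 0.9271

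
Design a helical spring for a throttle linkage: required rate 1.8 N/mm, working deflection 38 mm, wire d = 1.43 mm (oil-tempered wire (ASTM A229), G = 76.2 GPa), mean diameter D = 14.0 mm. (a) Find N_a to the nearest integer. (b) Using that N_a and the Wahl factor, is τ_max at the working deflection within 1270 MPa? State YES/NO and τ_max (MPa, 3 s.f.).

N_a = Gd⁴/(8D³k) = (76.2×10³)(1.43⁴)/(8·14.0³·1.8) = 8.064 → N_a = 8
Actual rate k = Gd⁴/(8D³·8) = 1.8144 N/mm
Working load F = kδ = 1.8144·38 = 68.948 N
C = 14.0/1.43 = 9.7902; K_W = (4C−1)/(4C−4)+0.615/C = 1.1481
τ_max = K_W·8FD/(πd³) = 1.1481·840.58 = 965.1 MPa
τ_max ≤ 1270 MPa → acceptable

(a) 8 coils; (b) YES, τ_max = 965 MPa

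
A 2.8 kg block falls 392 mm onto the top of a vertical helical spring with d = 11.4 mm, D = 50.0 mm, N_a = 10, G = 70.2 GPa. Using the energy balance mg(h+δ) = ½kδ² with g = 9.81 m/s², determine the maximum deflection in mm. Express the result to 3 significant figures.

k = Gd⁴/(8D³N_a) = (70.2×10³)(11.4⁴)/(8·50.0³·10) = 118.57 N/mm
W = mg = 2.8 × 9.81 = 27.468 N
½kδ² − Wδ − Wh = 0 → δ = (W + √(W² + 2kWh))/k
δ = (27.468 + √(754.49 + 2.55329e+06))/118.57 = (27.468 + 1598.1)/118.57 = 13.711 mm

13.7 mm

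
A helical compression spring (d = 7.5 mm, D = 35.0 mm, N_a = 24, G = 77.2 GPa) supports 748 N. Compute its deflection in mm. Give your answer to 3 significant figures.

k = Gd⁴/(8D³N_a) = (77.2×10³)(7.5⁴)/(8·35.0³·24) = 29.673 N/mm
δ = F/k = 748 / 29.673 = 25.208 mm

25.2 mm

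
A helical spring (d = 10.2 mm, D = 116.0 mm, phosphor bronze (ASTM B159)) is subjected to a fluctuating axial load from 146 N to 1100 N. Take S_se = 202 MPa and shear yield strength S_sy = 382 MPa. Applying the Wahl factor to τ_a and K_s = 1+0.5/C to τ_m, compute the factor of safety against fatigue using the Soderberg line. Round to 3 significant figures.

C = D/d = 116.0/10.2 = 11.3725; K_W = (4C−1)/(4C−4)+0.615/C = 1.1264; K_s = 1+0.5/C = 1.0440
F_a = (F_max−F_min)/2 = 477 N; F_m = (F_max+F_min)/2 = 623 N
τ_a = K_W·8F_aD/(πd³) = 1.1264 × 132.77 = 149.56 MPa
τ_m = K_s·8F_mD/(πd³) = 1.0440 × 173.41 = 181.04 MPa
Soderberg: 1/n_f = τ_a/S_se + τ_m/S_sy = 149.56/202 + 181.04/382 = 0.74037 + 0.47392 = 1.2143
n_f = 1/1.2143 = 0.8235

0.824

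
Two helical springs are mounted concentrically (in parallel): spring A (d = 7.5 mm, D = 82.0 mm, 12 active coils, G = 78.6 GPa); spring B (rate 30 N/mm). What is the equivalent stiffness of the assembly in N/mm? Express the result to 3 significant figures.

k_A = Gd⁴/(8D³N_a) = (78.6×10³)(7.5⁴)/(8·82.0³·12) = 4.6985 N/mm
Parallel: k_eq = 4.6985 + 30 = 34.698 N/mm

34.7 N/mm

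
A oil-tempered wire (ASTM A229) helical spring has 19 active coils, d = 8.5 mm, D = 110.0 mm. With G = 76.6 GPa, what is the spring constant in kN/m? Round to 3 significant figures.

k = Gd⁴/(8D³N_a) = (76.6×10³ × 8.5⁴) / (8 × 110.0³ × 19)
  = 3.99857e+08 / 2.02312e+08 = 1.9764 N/mm

1.98 kN/m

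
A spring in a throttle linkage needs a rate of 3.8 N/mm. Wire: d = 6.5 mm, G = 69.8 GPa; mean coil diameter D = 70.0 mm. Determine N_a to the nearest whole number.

N_a = Gd⁴/(8D³k) = (69.8×10³ × 6.5⁴)/(8 × 70.0³ × 3.8)
    = 1.24597e+08 / 1.04272e+07 = 11.95 → 12 coils

12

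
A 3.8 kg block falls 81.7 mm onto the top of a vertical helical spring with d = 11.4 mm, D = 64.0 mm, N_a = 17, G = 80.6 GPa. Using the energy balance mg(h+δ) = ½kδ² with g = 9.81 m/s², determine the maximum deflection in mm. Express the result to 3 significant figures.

13.6 mm

k = Gd⁴/(8D³N_a) = (80.6×10³)(11.4⁴)/(8·64.0³·17) = 38.183 N/mm
W = mg = 3.8 × 9.81 = 37.278 N
½kδ² − Wδ − Wh = 0 → δ = (W + √(W² + 2kWh))/k
δ = (37.278 + √(1389.6 + 232584))/38.183 = (37.278 + 483.71)/38.183 = 13.644 mm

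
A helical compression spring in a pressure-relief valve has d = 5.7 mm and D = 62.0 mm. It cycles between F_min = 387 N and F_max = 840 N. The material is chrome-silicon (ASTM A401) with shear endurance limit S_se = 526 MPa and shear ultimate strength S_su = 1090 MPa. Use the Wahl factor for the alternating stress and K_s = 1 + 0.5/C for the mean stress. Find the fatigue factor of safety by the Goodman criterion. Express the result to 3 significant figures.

C = D/d = 62.0/5.7 = 10.8772; K_W = (4C−1)/(4C−4)+0.615/C = 1.1325; K_s = 1+0.5/C = 1.0460
F_a = (F_max−F_min)/2 = 226.5 N; F_m = (F_max+F_min)/2 = 613.5 N
τ_a = K_W·8F_aD/(πd³) = 1.1325 × 193.1 = 218.68 MPa
τ_m = K_s·8F_mD/(πd³) = 1.0460 × 523.02 = 547.07 MPa
Goodman: 1/n_f = τ_a/S_se + τ_m/S_su = 218.68/526 + 547.07/1090 = 0.41574 + 0.50190 = 0.91763
n_f = 1/0.91763 = 1.09

1.09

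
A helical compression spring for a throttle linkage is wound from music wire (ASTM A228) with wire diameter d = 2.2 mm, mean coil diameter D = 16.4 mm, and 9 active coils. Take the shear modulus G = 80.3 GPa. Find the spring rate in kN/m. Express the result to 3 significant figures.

5.92 kN/m

k = Gd⁴/(8D³N_a) = (80.3×10³ × 2.2⁴) / (8 × 16.4³ × 9)
  = 1.88108e+06 / 317588 = 5.923 N/mm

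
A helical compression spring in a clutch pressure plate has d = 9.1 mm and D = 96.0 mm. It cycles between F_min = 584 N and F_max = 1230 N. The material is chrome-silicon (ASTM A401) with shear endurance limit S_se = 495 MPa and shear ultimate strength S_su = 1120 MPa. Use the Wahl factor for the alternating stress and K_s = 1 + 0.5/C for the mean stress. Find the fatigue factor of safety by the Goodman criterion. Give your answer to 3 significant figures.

C = D/d = 96.0/9.1 = 10.5495; K_W = (4C−1)/(4C−4)+0.615/C = 1.1368; K_s = 1+0.5/C = 1.0474
F_a = (F_max−F_min)/2 = 323 N; F_m = (F_max+F_min)/2 = 907 N
τ_a = K_W·8F_aD/(πd³) = 1.1368 × 104.78 = 119.12 MPa
τ_m = K_s·8F_mD/(πd³) = 1.0474 × 294.24 = 308.18 MPa
Goodman: 1/n_f = τ_a/S_se + τ_m/S_su = 119.12/495 + 308.18/1120 = 0.24065 + 0.27516 = 0.51581
n_f = 1/0.51581 = 1.939

1.94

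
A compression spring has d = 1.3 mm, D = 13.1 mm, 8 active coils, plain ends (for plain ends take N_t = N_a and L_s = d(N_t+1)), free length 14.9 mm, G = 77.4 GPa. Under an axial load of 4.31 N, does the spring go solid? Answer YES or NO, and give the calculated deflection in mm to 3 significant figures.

NO, δ = 2.81 mm

k = Gd⁴/(8D³N_a) = (77.4×10³)(1.3⁴)/(8·13.1³·8) = 1.5365 N/mm
N_t = 8; L_s = 1.3·9 = 11.7 mm; δ_solid = L₀ − L_s = 14.9 − 11.7 = 3.2 mm
δ = F/k = 4.31/1.5365 = 2.8052 mm
δ < δ_solid → spring does not go solid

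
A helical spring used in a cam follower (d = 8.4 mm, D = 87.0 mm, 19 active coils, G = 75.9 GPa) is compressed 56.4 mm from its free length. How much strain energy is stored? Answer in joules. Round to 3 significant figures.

k = Gd⁴/(8D³N_a) = (75.9×10³)(8.4⁴)/(8·87.0³·19) = 3.7754 N/mm
U = ½kδ² = 0.5 × 3.7754 × 56.4² = 6004.6 N·mm = 6.0046 J

6.00 J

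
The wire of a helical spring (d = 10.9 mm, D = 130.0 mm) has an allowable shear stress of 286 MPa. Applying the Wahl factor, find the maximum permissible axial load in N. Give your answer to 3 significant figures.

999 N

C = D/d = 130.0/10.9 = 11.9266
K_W = (4C−1)/(4C−4) + 0.615/C = 46.706/43.706 + 0.0516 = 1.1202
τ_max = K·8FD/(πd³) → F_max = τ_allow·πd³/(8DK)
F_max = 286·π·10.9³/(8·130.0·1.1202) = 1.1636e+06/1165 = 998.77 N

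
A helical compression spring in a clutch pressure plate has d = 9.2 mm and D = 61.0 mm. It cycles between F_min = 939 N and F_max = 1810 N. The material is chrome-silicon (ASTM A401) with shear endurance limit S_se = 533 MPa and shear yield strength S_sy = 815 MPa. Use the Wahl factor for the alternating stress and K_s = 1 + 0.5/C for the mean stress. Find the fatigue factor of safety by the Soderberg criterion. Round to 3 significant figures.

C = D/d = 61.0/9.2 = 6.6304; K_W = (4C−1)/(4C−4)+0.615/C = 1.2260; K_s = 1+0.5/C = 1.0754
F_a = (F_max−F_min)/2 = 435.5 N; F_m = (F_max+F_min)/2 = 1374.5 N
τ_a = K_W·8F_aD/(πd³) = 1.2260 × 86.875 = 106.51 MPa
τ_m = K_s·8F_mD/(πd³) = 1.0754 × 274.19 = 294.87 MPa
Soderberg: 1/n_f = τ_a/S_se + τ_m/S_sy = 106.51/533 + 294.87/815 = 0.19982 + 0.36180 = 0.56162
n_f = 1/0.56162 = 1.781

1.78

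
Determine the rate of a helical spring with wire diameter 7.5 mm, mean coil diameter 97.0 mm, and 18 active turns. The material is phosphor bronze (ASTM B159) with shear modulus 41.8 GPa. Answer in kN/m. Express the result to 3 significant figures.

k = Gd⁴/(8D³N_a) = (41.8×10³ × 7.5⁴) / (8 × 97.0³ × 18)
  = 1.32258e+08 / 1.31425e+08 = 1.0063 N/mm

1.01 kN/m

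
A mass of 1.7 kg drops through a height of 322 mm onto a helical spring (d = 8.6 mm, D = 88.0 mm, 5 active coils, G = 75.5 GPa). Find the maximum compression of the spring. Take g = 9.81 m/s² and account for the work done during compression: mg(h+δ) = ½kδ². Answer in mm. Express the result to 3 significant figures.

27.7 mm

k = Gd⁴/(8D³N_a) = (75.5×10³)(8.6⁴)/(8·88.0³·5) = 15.151 N/mm
W = mg = 1.7 × 9.81 = 16.677 N
½kδ² − Wδ − Wh = 0 → δ = (W + √(W² + 2kWh))/k
δ = (16.677 + √(278.12 + 162718))/15.151 = (16.677 + 403.73)/15.151 = 27.748 mm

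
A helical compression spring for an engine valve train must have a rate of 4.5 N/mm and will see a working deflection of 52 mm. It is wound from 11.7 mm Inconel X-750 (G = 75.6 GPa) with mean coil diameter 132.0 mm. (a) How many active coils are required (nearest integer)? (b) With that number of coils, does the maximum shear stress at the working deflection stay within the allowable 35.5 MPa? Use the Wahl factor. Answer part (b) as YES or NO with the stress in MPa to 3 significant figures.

(a) 17 coils; (b) NO, τ_max = 55.7 MPa

N_a = Gd⁴/(8D³k) = (75.6×10³)(11.7⁴)/(8·132.0³·4.5) = 17.11 → N_a = 17
Actual rate k = Gd⁴/(8D³·17) = 4.529 N/mm
Working load F = kδ = 4.529·52 = 235.51 N
C = 132.0/11.7 = 11.2821; K_W = (4C−1)/(4C−4)+0.615/C = 1.1275
τ_max = K_W·8FD/(πd³) = 1.1275·49.427 = 55.727 MPa
τ_max > 35.5 MPa → exceeds allowable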